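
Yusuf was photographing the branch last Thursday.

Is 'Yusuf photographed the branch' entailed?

no

'was photographing' is progressive; for an accomplishment like 'photograph the branch', it doesn't entail completion.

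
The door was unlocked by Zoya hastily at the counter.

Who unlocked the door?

'Zoya' marks the agent of the unlocking event.

Zoya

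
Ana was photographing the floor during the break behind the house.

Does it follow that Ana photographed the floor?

no

'was photographing' is progressive; for an accomplishment like 'photograph the floor', it doesn't entail completion.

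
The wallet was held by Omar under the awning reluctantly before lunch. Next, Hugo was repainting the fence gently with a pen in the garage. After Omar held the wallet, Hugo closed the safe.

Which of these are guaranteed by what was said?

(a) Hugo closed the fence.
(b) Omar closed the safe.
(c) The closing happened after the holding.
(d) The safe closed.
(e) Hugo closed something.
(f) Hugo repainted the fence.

(a) Not entailed — Hugo closed the safe, not the fence; the fence belongs to the repainting event.
(b) Not entailed — the passage has Hugo closing the safe, not Omar.
(c) Entailed — the narrative places the holding before the closing.
(d) Entailed — 'Hugo closed the safe' is causative; it entails the inchoative 'the safe closed'.
(e) Entailed — this follows by dropping conjuncts from the closing event's description.
(f) Not entailed — 'was repainting' is progressive on an accomplishment; it does not entail the completed 'repainted'.

(c), (d), (e)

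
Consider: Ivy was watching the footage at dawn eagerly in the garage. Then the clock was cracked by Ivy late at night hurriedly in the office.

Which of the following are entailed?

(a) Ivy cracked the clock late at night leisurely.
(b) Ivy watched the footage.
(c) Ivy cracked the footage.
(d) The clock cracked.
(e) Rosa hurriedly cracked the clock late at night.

(b), (d)

(a) Not entailed — 'leisurely' adds a manner not in (and inconsistent with) the original.
(b) Entailed — 'watch' is an activity; 'was watching' entails that some watching happened, so 'watched' holds.
(c) Not entailed — Ivy cracked the clock, not the footage; the footage belongs to the watching event.
(d) Entailed — 'Ivy cracked the clock' is causative; it entails the inchoative 'the clock cracked'.
(e) Not entailed — the passage has Ivy cracking the clock, not Rosa.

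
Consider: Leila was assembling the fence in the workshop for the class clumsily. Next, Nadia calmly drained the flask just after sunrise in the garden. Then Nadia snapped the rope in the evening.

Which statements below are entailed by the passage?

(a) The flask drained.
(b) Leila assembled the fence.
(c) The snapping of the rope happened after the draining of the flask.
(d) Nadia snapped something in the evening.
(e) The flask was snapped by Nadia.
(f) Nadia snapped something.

(a), (c), (d), (f)

(a) Entailed — 'Nadia drained the flask' is causative; it entails the inchoative 'the flask drained'.
(b) Not entailed — 'was assembling' is progressive on an accomplishment; it does not entail the completed 'assembled'.
(c) Entailed — the narrative places the draining before the snapping.
(d) Entailed — generalizing the patient leaves a sub-description the original still satisfies.
(e) Not entailed — Nadia snapped the rope, not the flask; the flask belongs to the draining event.
(f) Entailed — the original entails any weakening of itself; this just drops 'in the evening' and generalizes the patient.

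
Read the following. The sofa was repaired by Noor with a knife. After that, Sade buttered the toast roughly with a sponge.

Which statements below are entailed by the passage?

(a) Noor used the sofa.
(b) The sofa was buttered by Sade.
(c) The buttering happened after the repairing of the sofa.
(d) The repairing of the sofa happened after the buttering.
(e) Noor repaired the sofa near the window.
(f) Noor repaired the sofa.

(a) Not entailed — the sofa is the patient, not an instrument — Noor used a knife.
(b) Not entailed — Sade buttered the toast, not the sofa; the sofa belongs to the repairing event.
(c) Entailed — the narrative places the repairing before the buttering.
(d) Not entailed — the narrative places the repairing before the buttering, not after.
(e) Not entailed — 'near the window' adds information not in the original event.
(f) Entailed — this follows by dropping conjuncts from the repairing event's description.

(c), (f)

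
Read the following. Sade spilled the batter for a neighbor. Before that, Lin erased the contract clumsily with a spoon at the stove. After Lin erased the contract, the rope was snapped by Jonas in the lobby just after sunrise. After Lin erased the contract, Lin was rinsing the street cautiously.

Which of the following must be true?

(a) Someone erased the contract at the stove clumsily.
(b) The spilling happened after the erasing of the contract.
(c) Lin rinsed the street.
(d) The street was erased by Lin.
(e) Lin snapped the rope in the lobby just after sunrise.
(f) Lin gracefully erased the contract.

(a) Entailed — every conjunct here is already in the original erasing event.
(b) Entailed — the narrative places the erasing before the spilling.
(c) Entailed — 'rinse' is an activity; 'was rinsing' entails that some rinsing happened, so 'rinsed' holds.
(d) Not entailed — Lin erased the contract, not the street; the street belongs to the rinsing event.
(e) Not entailed — the passage has Jonas snapping the rope, not Lin.
(f) Not entailed — 'gracefully' adds a manner not in (and inconsistent with) the original.

(a), (b), (c)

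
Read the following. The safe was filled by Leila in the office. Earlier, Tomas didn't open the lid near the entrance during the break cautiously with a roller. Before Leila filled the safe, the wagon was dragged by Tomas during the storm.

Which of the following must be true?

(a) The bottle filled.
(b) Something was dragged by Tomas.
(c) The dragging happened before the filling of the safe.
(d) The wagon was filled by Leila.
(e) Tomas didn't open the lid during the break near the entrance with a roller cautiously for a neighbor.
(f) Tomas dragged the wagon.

(a) Not entailed — the safe is what filled, not the bottle.
(b) Entailed — every conjunct here is already in the original dragging event.
(c) Entailed — the narrative places the dragging before the filling.
(d) Not entailed — Leila filled the safe, not the wagon; the wagon belongs to the dragging event.
(e) Entailed — under negation, adding a further restriction is entailed: if no such opening event occurred, none occurred for a neighbor either.
(f) Entailed — this follows by dropping conjuncts from the dragging event's description.

(b), (c), (e), (f)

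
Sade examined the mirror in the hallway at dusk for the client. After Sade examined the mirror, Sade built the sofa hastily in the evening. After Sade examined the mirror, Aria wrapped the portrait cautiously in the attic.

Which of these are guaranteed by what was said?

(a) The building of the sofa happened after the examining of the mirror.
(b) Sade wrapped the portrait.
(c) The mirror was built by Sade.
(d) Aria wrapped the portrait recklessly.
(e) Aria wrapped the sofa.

(a) Entailed — the narrative places the examining before the building.
(b) Not entailed — the passage has Aria wrapping the portrait, not Sade.
(c) Not entailed — Sade built the sofa, not the mirror; the mirror belongs to the examining event.
(d) Not entailed — 'recklessly' adds a manner not in (and inconsistent with) the original.
(e) Not entailed — Aria wrapped the portrait, not the sofa; the sofa belongs to the building event.

(a)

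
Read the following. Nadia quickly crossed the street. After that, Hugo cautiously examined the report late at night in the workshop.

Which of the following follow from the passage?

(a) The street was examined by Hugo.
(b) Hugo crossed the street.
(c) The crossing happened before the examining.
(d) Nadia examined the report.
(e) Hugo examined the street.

(c)

(a) Not entailed — Hugo examined the report, not the street; the street belongs to the crossing event.
(b) Not entailed — the passage has Nadia crossing the street, not Hugo.
(c) Entailed — the narrative places the crossing before the examining.
(d) Not entailed — the passage has Hugo examining the report, not Nadia.
(e) Not entailed — Hugo examined the report, not the street; the street belongs to the crossing event.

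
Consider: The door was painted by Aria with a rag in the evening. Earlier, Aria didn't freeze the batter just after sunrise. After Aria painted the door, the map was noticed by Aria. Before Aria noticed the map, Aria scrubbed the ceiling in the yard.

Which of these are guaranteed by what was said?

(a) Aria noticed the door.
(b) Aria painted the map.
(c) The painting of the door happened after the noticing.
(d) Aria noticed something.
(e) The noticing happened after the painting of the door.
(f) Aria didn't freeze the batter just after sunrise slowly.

(a) Not entailed — Aria noticed the map, not the door; the door belongs to the painting event.
(b) Not entailed — Aria painted the door, not the map; the map belongs to the noticing event.
(c) Not entailed — the narrative places the painting before the noticing, not after.
(d) Entailed — the original entails any weakening of itself; this just generalizes the patient.
(e) Entailed — the narrative places the painting before the noticing.
(f) Entailed — under negation, adding a further restriction is entailed: if no such freezing event occurred, none occurred slowly either.

(d), (e), (f)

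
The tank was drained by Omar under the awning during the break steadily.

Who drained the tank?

Omar

'Omar' marks the agent of the draining event.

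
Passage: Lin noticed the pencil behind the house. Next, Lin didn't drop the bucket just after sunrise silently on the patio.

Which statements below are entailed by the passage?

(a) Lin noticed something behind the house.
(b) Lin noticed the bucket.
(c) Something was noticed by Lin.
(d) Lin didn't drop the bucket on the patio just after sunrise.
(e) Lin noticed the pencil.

(a) Entailed — the original entails any weakening of itself; this just generalizes the patient.
(b) Not entailed — Lin noticed the pencil, not the bucket; the bucket belongs to the dropping event.
(c) Entailed — this follows by dropping conjuncts from the noticing event's description.
(d) Not entailed — dropping 'silently' under negation is not valid — the original leaves open that Lin dropped the bucket some other way.
(e) Entailed — this follows by dropping conjuncts from the noticing event's description.

(a), (c), (e)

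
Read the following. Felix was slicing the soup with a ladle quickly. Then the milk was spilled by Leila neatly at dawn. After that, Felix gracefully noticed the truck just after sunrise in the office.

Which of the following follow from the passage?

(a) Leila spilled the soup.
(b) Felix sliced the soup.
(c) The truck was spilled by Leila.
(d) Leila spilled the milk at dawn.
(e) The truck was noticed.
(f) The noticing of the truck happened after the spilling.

(d), (e), (f)

(a) Not entailed — Leila spilled the milk, not the soup; the soup belongs to the slicing event.
(b) Not entailed — 'was slicing' is progressive on an accomplishment; it does not entail the completed 'sliced'.
(c) Not entailed — Leila spilled the milk, not the truck; the truck belongs to the noticing event.
(d) Entailed — every conjunct here is already in the original spilling event.
(e) Entailed — dropping 'in the office', 'just after sunrise', 'gracefully' and generalizing the agent leaves a sub-description the original still satisfies.
(f) Entailed — the narrative places the spilling before the noticing.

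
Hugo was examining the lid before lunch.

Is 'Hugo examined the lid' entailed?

'examine' is atelic; if Hugo was examining the lid, then Hugo examined the lid (for some time).

yes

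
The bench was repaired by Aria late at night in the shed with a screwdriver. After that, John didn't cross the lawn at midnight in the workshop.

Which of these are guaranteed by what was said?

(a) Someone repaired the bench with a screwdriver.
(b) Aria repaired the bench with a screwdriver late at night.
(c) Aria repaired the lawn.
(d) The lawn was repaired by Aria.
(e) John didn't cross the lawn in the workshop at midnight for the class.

(a), (b), (e)

(a) Entailed — the original entails any weakening of itself; this just drops 'in the shed', 'late at night' and generalizes the agent.
(b) Entailed — the original entails any weakening of itself; this just drops 'in the shed'.
(c) Not entailed — Aria repaired the bench, not the lawn; the lawn belongs to the crossing event.
(d) Not entailed — Aria repaired the bench, not the lawn; the lawn belongs to the crossing event.
(e) Entailed — under negation, adding a further restriction is entailed: if no such crossing event occurred, none occurred for the class either.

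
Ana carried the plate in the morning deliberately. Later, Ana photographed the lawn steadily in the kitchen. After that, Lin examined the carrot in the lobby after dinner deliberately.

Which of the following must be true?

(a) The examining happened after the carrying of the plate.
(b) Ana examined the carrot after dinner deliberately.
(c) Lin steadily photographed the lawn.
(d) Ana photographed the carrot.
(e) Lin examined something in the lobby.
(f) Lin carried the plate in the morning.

(a), (e)

(a) Entailed — the narrative places the carrying before the examining.
(b) Not entailed — the passage has Lin examining the carrot, not Ana.
(c) Not entailed — the passage has Ana photographing the lawn, not Lin.
(d) Not entailed — Ana photographed the lawn, not the carrot; the carrot belongs to the examining event.
(e) Entailed — the original entails any weakening of itself; this just drops 'deliberately', 'after dinner' and generalizes the patient.
(f) Not entailed — the passage has Ana carrying the plate, not Lin.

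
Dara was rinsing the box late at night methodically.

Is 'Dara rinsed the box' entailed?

yes

'rinse' is atelic; if Dara was rinsing the box, then Dara rinsed the box (for some time).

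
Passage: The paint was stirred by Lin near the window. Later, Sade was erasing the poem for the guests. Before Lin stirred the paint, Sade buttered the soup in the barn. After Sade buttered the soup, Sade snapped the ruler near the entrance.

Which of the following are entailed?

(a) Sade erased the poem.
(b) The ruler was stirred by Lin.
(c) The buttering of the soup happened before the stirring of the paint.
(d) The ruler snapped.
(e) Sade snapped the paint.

(c), (d)

(a) Not entailed — 'was erasing' is progressive on an accomplishment; it does not entail the completed 'erased'.
(b) Not entailed — Lin stirred the paint, not the ruler; the ruler belongs to the snapping event.
(c) Entailed — the narrative places the buttering before the stirring.
(d) Entailed — 'Sade snapped the ruler' is causative; it entails the inchoative 'the ruler snapped'.
(e) Not entailed — Sade snapped the ruler, not the paint; the paint belongs to the stirring event.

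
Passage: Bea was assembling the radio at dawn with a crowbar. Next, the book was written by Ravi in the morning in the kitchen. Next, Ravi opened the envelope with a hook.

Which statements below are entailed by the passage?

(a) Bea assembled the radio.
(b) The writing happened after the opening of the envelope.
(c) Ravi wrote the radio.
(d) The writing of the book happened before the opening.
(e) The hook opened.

(d)

(a) Not entailed — 'was assembling' is progressive on an accomplishment; it does not entail the completed 'assembled'.
(b) Not entailed — the narrative places the writing before the opening, not after.
(c) Not entailed — Ravi wrote the book, not the radio; the radio belongs to the assembling event.
(d) Entailed — the narrative places the writing before the opening.
(e) Not entailed — the envelope is what opened, not the hook.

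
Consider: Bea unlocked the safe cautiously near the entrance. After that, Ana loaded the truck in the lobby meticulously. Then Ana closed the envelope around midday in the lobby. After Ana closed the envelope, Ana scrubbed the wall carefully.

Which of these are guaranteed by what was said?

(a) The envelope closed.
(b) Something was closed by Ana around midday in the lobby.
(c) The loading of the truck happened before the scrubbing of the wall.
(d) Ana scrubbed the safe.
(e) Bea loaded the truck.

(a) Entailed — 'Ana closed the envelope' is causative; it entails the inchoative 'the envelope closed'.
(b) Entailed — this follows by dropping conjuncts from the closing event's description.
(c) Entailed — the narrative places the loading before the scrubbing.
(d) Not entailed — Ana scrubbed the wall, not the safe; the safe belongs to the unlocking event.
(e) Not entailed — the passage has Ana loading the truck, not Bea.

(a), (b), (c)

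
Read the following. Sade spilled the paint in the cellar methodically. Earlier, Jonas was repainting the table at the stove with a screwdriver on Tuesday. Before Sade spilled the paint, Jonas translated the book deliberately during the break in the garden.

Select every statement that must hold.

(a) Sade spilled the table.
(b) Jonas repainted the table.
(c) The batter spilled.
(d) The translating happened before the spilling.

(d)

(a) Not entailed — Sade spilled the paint, not the table; the table belongs to the repainting event.
(b) Not entailed — 'was repainting' is progressive on an accomplishment; it does not entail the completed 'repainted'.
(c) Not entailed — the paint is what spilled, not the batter.
(d) Entailed — the narrative places the translating before the spilling.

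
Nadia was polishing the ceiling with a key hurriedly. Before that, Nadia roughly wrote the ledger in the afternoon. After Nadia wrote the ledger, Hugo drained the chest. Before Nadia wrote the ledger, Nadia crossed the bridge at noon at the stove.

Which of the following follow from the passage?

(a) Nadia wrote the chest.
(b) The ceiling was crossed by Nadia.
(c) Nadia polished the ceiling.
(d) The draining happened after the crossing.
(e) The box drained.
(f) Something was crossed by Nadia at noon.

(c), (d), (f)

(a) Not entailed — Nadia wrote the ledger, not the chest; the chest belongs to the draining event.
(b) Not entailed — Nadia crossed the bridge, not the ceiling; the ceiling belongs to the polishing event.
(c) Entailed — 'polish' is an activity; 'was polishing' entails that some polishing happened, so 'polished' holds.
(d) Entailed — the narrative places the crossing before the draining.
(e) Not entailed — the chest is what drained, not the box.
(f) Entailed — the original entails any weakening of itself; this just drops 'at the stove' and generalizes the patient.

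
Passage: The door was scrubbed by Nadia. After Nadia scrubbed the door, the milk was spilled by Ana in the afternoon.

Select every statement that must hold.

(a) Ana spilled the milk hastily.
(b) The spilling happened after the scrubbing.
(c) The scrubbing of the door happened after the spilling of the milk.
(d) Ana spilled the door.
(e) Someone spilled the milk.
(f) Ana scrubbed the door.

(b), (e)

(a) Not entailed — 'hastily' adds information not in the original event.
(b) Entailed — the narrative places the scrubbing before the spilling.
(c) Not entailed — the narrative places the scrubbing before the spilling, not after.
(d) Not entailed — Ana spilled the milk, not the door; the door belongs to the scrubbing event.
(e) Entailed — the original entails any weakening of itself; this just drops 'in the afternoon' and generalizes the agent.
(f) Not entailed — the passage has Nadia scrubbing the door, not Ana.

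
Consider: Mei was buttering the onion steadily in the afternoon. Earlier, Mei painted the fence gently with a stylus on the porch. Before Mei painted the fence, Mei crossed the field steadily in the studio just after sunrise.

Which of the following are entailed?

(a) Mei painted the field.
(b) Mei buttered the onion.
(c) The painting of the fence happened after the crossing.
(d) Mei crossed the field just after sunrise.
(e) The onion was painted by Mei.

(a) Not entailed — Mei painted the fence, not the field; the field belongs to the crossing event.
(b) Not entailed — 'was buttering' is progressive on an accomplishment; it does not entail the completed 'buttered'.
(c) Entailed — the narrative places the crossing before the painting.
(d) Entailed — this follows by dropping conjuncts from the crossing event's description.
(e) Not entailed — Mei painted the fence, not the onion; the onion belongs to the buttering event.

(c), (d)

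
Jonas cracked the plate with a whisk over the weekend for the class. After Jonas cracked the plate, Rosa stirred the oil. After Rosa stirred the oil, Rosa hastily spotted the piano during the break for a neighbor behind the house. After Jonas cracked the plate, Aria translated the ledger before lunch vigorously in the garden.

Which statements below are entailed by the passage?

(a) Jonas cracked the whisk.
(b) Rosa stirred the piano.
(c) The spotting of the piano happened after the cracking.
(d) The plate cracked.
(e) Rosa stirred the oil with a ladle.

(a) Not entailed — the whisk is the instrument, not what was cracked.
(b) Not entailed — Rosa stirred the oil, not the piano; the piano belongs to the spotting event.
(c) Entailed — the narrative places the cracking before the spotting.
(d) Entailed — 'Jonas cracked the plate' is causative; it entails the inchoative 'the plate cracked'.
(e) Not entailed — 'with a ladle' adds information not in the original event.

(c), (d)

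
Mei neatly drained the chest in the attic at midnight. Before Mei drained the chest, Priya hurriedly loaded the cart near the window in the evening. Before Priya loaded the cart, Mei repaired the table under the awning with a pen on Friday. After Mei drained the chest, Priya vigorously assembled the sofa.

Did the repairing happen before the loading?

The narrative orders the repairing before the loading.

yes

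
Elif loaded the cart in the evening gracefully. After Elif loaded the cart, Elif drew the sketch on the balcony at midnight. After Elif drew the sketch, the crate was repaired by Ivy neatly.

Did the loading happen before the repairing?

yes

The narrative orders the loading before the repairing.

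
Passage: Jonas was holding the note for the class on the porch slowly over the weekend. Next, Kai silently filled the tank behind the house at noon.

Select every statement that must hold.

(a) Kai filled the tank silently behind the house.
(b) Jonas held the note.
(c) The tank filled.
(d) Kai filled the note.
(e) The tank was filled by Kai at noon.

(a), (b), (c), (e)

(a) Entailed — this follows by dropping conjuncts from the filling event's description.
(b) Entailed — 'hold' is an activity; 'was holding' entails that some holding happened, so 'held' holds.
(c) Entailed — 'Kai filled the tank' is causative; it entails the inchoative 'the tank filled'.
(d) Not entailed — Kai filled the tank, not the note; the note belongs to the holding event.
(e) Entailed — the original entails any weakening of itself; this just drops 'behind the house', 'silently'.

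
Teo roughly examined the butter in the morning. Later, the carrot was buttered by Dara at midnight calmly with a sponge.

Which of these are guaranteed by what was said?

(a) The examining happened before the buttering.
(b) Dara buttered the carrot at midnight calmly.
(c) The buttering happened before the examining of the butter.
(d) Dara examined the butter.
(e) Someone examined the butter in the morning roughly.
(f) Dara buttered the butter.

(a), (b), (e)

(a) Entailed — the narrative places the examining before the buttering.
(b) Entailed — this follows by dropping conjuncts from the buttering event's description.
(c) Not entailed — the narrative places the examining before the buttering, not after.
(d) Not entailed — the passage has Teo examining the butter, not Dara.
(e) Entailed — generalizing the agent leaves a sub-description the original still satisfies.
(f) Not entailed — Dara buttered the carrot, not the butter; the butter belongs to the examining event.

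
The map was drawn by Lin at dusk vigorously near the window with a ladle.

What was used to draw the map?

'with a ladle' marks the instrument of the drawing event.

a ladle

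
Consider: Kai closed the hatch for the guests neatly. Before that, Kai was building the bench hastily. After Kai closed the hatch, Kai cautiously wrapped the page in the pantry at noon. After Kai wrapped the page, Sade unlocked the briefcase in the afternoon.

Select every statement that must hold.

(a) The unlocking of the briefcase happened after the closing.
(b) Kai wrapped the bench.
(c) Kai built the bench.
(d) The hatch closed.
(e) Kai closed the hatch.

(a) Entailed — the narrative places the closing before the unlocking.
(b) Not entailed — Kai wrapped the page, not the bench; the bench belongs to the building event.
(c) Not entailed — 'was building' is progressive on an accomplishment; it does not entail the completed 'built'.
(d) Entailed — 'Kai closed the hatch' is causative; it entails the inchoative 'the hatch closed'.
(e) Entailed — every conjunct here is already in the original closing event.

(a), (d), (e)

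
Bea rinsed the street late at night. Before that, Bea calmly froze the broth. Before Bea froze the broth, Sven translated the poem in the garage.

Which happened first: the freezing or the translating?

the translating

The connectives place the translating before the freezing.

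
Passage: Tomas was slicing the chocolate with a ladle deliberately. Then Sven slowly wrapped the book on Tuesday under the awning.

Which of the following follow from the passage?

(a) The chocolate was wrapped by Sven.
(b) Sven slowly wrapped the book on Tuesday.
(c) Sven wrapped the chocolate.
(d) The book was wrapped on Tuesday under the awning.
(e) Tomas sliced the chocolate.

(b), (d)

(a) Not entailed — Sven wrapped the book, not the chocolate; the chocolate belongs to the slicing event.
(b) Entailed — every conjunct here is already in the original wrapping event.
(c) Not entailed — Sven wrapped the book, not the chocolate; the chocolate belongs to the slicing event.
(d) Entailed — this follows by dropping conjuncts from the wrapping event's description.
(e) Not entailed — 'was slicing' is progressive on an accomplishment; it does not entail the completed 'sliced'.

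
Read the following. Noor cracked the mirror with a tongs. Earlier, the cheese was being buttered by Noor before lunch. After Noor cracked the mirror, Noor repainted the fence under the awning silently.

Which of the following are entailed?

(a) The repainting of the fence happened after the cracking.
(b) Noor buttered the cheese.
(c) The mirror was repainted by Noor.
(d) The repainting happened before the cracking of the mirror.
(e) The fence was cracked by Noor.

(a)

(a) Entailed — the narrative places the cracking before the repainting.
(b) Not entailed — 'was buttering' is progressive on an accomplishment; it does not entail the completed 'buttered'.
(c) Not entailed — Noor repainted the fence, not the mirror; the mirror belongs to the cracking event.
(d) Not entailed — the narrative places the cracking before the repainting, not after.
(e) Not entailed — Noor cracked the mirror, not the fence; the fence belongs to the repainting event.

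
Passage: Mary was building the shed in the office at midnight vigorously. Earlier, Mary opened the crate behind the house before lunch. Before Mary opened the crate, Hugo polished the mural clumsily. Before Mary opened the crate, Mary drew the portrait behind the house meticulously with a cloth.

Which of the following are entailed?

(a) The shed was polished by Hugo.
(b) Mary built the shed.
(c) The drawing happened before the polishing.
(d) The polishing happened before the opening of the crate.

(a) Not entailed — Hugo polished the mural, not the shed; the shed belongs to the building event.
(b) Not entailed — 'was building' is progressive on an accomplishment; it does not entail the completed 'built'.
(c) Not entailed — the narrative doesn't order the drawing relative to the polishing.
(d) Entailed — the narrative places the polishing before the opening.

(d)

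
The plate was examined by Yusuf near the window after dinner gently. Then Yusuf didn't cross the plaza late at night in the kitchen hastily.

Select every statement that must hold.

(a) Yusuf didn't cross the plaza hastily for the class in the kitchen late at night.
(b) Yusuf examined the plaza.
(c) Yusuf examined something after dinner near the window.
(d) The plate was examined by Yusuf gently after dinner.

(a) Entailed — under negation, adding a further restriction is entailed: if no such crossing event occurred, none occurred for the class either.
(b) Not entailed — Yusuf examined the plate, not the plaza; the plaza belongs to the crossing event.
(c) Entailed — this follows by dropping conjuncts from the examining event's description.
(d) Entailed — dropping 'near the window' leaves a sub-description the original still satisfies.

(a), (c), (d)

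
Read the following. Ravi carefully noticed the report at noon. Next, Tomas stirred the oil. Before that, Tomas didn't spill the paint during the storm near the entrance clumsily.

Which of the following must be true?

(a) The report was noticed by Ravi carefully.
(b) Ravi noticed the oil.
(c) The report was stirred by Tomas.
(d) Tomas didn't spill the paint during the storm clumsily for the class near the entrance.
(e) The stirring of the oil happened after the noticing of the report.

(a), (d), (e)

(a) Entailed — this follows by dropping conjuncts from the noticing event's description.
(b) Not entailed — Ravi noticed the report, not the oil; the oil belongs to the stirring event.
(c) Not entailed — Tomas stirred the oil, not the report; the report belongs to the noticing event.
(d) Entailed — under negation, adding a further restriction is entailed: if no such spilling event occurred, none occurred for the class either.
(e) Entailed — the narrative places the noticing before the stirring.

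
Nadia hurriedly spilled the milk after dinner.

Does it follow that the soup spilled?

no

Nothing is said about any soup; only the milk is affected.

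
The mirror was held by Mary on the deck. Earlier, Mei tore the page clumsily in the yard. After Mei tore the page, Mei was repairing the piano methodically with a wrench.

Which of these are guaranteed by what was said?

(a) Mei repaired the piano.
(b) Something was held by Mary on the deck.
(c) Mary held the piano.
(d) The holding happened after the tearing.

(b), (d)

(a) Not entailed — 'was repairing' is progressive on an accomplishment; it does not entail the completed 'repaired'.
(b) Entailed — generalizing the patient leaves a sub-description the original still satisfies.
(c) Not entailed — Mary held the mirror, not the piano; the piano belongs to the repairing event.
(d) Entailed — the narrative places the tearing before the holding.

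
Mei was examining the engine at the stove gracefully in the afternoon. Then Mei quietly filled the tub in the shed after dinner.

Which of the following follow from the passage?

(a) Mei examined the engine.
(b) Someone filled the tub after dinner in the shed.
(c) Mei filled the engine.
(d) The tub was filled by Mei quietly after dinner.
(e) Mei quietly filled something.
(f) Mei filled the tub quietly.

(a) Entailed — 'examine' is an activity; 'was examining' entails that some examining happened, so 'examined' holds.
(b) Entailed — every conjunct here is already in the original filling event.
(c) Not entailed — Mei filled the tub, not the engine; the engine belongs to the examining event.
(d) Entailed — the original entails any weakening of itself; this just drops 'in the shed'.
(e) Entailed — this follows by dropping conjuncts from the filling event's description.
(f) Entailed — this follows by dropping conjuncts from the filling event's description.

(a), (b), (d), (e), (f)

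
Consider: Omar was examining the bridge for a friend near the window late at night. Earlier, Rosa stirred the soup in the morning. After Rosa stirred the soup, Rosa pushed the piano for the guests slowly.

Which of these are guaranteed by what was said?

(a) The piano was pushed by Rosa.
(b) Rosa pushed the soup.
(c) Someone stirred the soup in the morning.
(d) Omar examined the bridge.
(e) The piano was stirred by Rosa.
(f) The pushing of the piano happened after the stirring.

(a) Entailed — every conjunct here is already in the original pushing event.
(b) Not entailed — Rosa pushed the piano, not the soup; the soup belongs to the stirring event.
(c) Entailed — this follows by dropping conjuncts from the stirring event's description.
(d) Entailed — 'examine' is an activity; 'was examining' entails that some examining happened, so 'examined' holds.
(e) Not entailed — Rosa stirred the soup, not the piano; the piano belongs to the pushing event.
(f) Entailed — the narrative places the stirring before the pushing.

(a), (c), (d), (f)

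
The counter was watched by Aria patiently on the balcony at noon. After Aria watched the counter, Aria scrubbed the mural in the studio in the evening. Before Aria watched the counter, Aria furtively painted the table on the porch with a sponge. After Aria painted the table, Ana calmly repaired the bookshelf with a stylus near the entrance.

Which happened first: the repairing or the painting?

The connectives place the painting before the repairing.

the painting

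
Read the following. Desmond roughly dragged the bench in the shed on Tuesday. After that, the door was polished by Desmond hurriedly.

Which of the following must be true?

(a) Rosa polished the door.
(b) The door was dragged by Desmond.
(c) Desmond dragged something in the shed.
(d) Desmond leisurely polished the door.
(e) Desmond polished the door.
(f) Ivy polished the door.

(a) Not entailed — the passage has Desmond polishing the door, not Rosa.
(b) Not entailed — Desmond dragged the bench, not the door; the door belongs to the polishing event.
(c) Entailed — every conjunct here is already in the original dragging event.
(d) Not entailed — 'leisurely' adds a manner not in (and inconsistent with) the original.
(e) Entailed — dropping 'hurriedly' leaves a sub-description the original still satisfies.
(f) Not entailed — the passage has Desmond polishing the door, not Ivy.

(c), (e)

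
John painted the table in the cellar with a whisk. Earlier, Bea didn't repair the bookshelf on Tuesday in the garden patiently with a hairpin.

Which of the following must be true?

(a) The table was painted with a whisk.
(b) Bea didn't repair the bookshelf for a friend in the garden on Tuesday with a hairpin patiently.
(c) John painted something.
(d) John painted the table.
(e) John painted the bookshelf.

(a), (b), (c), (d)

(a) Entailed — every conjunct here is already in the original painting event.
(b) Entailed — under negation, adding a further restriction is entailed: if no such repairing event occurred, none occurred for a friend either.
(c) Entailed — this follows by dropping conjuncts from the painting event's description.
(d) Entailed — this follows by dropping conjuncts from the painting event's description.
(e) Not entailed — John painted the table, not the bookshelf; the bookshelf belongs to the repairing event.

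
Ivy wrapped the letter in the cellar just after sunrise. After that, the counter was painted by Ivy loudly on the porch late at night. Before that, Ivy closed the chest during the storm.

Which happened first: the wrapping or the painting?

The connectives place the wrapping before the painting.

the wrapping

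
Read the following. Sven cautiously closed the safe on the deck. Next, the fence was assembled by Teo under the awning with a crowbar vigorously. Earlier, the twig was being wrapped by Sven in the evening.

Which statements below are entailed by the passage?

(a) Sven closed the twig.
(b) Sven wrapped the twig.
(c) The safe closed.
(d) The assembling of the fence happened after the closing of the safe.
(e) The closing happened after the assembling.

(c), (d)

(a) Not entailed — Sven closed the safe, not the twig; the twig belongs to the wrapping event.
(b) Not entailed — 'was wrapping' is progressive on an accomplishment; it does not entail the completed 'wrapped'.
(c) Entailed — 'Sven closed the safe' is causative; it entails the inchoative 'the safe closed'.
(d) Entailed — the narrative places the closing before the assembling.
(e) Not entailed — the narrative places the closing before the assembling, not after.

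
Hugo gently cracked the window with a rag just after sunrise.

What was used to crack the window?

'with a rag' marks the instrument of the cracking event.

a rag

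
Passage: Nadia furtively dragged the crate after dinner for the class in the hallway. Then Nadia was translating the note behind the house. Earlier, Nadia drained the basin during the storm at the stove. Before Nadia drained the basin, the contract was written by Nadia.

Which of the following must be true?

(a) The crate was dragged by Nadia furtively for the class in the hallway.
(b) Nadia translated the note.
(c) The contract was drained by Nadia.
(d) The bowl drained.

(a) Entailed — dropping 'after dinner' leaves a sub-description the original still satisfies.
(b) Not entailed — 'was translating' is progressive on an accomplishment; it does not entail the completed 'translated'.
(c) Not entailed — Nadia drained the basin, not the contract; the contract belongs to the writing event.
(d) Not entailed — the basin is what drained, not the bowl.

(a)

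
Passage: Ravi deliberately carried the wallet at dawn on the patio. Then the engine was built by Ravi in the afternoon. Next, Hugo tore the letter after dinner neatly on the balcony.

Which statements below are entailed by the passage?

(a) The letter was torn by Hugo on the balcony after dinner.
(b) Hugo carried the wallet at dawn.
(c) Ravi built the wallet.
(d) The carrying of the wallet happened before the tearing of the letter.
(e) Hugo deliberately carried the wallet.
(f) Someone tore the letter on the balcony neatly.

(a) Entailed — dropping 'neatly' leaves a sub-description the original still satisfies.
(b) Not entailed — the passage has Ravi carrying the wallet, not Hugo.
(c) Not entailed — Ravi built the engine, not the wallet; the wallet belongs to the carrying event.
(d) Entailed — the narrative places the carrying before the tearing.
(e) Not entailed — the passage has Ravi carrying the wallet, not Hugo.
(f) Entailed — the original entails any weakening of itself; this just drops 'after dinner' and generalizes the agent.

(a), (d), (f)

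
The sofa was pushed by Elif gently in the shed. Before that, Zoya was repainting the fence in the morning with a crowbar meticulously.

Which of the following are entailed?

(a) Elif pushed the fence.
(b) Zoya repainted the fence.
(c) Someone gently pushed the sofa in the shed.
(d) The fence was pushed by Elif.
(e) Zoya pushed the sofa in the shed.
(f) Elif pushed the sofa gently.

(a) Not entailed — Elif pushed the sofa, not the fence; the fence belongs to the repainting event.
(b) Not entailed — 'was repainting' is progressive on an accomplishment; it does not entail the completed 'repainted'.
(c) Entailed — this follows by dropping conjuncts from the pushing event's description.
(d) Not entailed — Elif pushed the sofa, not the fence; the fence belongs to the repainting event.
(e) Not entailed — the passage has Elif pushing the sofa, not Zoya.
(f) Entailed — every conjunct here is already in the original pushing event.

(c), (f)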